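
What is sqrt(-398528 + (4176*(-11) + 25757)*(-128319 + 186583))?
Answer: 2*I*sqrt(294026946) ≈ 34294.0*I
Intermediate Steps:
sqrt(-398528 + (4176*(-11) + 25757)*(-128319 + 186583)) = sqrt(-398528 + (-45936 + 25757)*58264) = sqrt(-398528 - 20179*58264) = sqrt(-398528 - 1175709256) = sqrt(-1176107784) = 2*I*sqrt(294026946)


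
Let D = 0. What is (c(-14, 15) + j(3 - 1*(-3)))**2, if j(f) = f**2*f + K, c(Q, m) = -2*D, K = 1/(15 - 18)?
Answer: 418609/9 ≈ 46512.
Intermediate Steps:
K = -1/3 (K = 1/(-3) = -1/3 ≈ -0.33333)
c(Q, m) = 0 (c(Q, m) = -2*0 = 0)
j(f) = -1/3 + f**3 (j(f) = f**2*f - 1/3 = f**3 - 1/3 = -1/3 + f**3)
(c(-14, 15) + j(3 - 1*(-3)))**2 = (0 + (-1/3 + (3 - 1*(-3))**3))**2 = (0 + (-1/3 + (3 + 3)**3))**2 = (0 + (-1/3 + 6**3))**2 = (0 + (-1/3 + 216))**2 = (0 + 647/3)**2 = (647/3)**2 = 418609/9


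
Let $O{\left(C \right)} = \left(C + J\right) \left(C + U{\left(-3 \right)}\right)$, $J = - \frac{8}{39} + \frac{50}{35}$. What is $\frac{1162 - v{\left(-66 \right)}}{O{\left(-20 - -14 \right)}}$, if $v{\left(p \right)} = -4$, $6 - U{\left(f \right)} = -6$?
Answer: $- \frac{53053}{1304} \approx -40.685$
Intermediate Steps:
$U{\left(f \right)} = 12$ ($U{\left(f \right)} = 6 - -6 = 6 + 6 = 12$)
$J = \frac{334}{273}$ ($J = \left(-8\right) \frac{1}{39} + 50 \cdot \frac{1}{35} = - \frac{8}{39} + \frac{10}{7} = \frac{334}{273} \approx 1.2234$)
$O{\left(C \right)} = \left(12 + C\right) \left(\frac{334}{273} + C\right)$ ($O{\left(C \right)} = \left(C + \frac{334}{273}\right) \left(C + 12\right) = \left(\frac{334}{273} + C\right) \left(12 + C\right) = \left(12 + C\right) \left(\frac{334}{273} + C\right)$)
$\frac{1162 - v{\left(-66 \right)}}{O{\left(-20 - -14 \right)}} = \frac{1162 - -4}{\frac{1336}{91} + \left(-20 - -14\right)^{2} + \frac{3610 \left(-20 - -14\right)}{273}} = \frac{1162 + 4}{\frac{1336}{91} + \left(-20 + 14\right)^{2} + \frac{3610 \left(-20 + 14\right)}{273}} = \frac{1166}{\frac{1336}{91} + \left(-6\right)^{2} + \frac{3610}{273} \left(-6\right)} = \frac{1166}{\frac{1336}{91} + 36 - \frac{7220}{91}} = \frac{1166}{- \frac{2608}{91}} = 1166 \left(- \frac{91}{2608}\right) = - \frac{53053}{1304}$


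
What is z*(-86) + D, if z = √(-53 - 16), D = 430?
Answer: 430 - 86*I*√69 ≈ 430.0 - 714.37*I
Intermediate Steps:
z = I*√69 (z = √(-69) = I*√69 ≈ 8.3066*I)
z*(-86) + D = (I*√69)*(-86) + 430 = -86*I*√69 + 430 = 430 - 86*I*√69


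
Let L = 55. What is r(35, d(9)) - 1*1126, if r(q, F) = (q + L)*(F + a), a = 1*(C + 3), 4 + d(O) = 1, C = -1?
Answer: -1216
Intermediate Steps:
d(O) = -3 (d(O) = -4 + 1 = -3)
a = 2 (a = 1*(-1 + 3) = 1*2 = 2)
r(q, F) = (2 + F)*(55 + q) (r(q, F) = (q + 55)*(F + 2) = (55 + q)*(2 + F) = (2 + F)*(55 + q))
r(35, d(9)) - 1*1126 = (110 + 2*35 + 55*(-3) - 3*35) - 1*1126 = (110 + 70 - 165 - 105) - 1126 = -90 - 1126 = -1216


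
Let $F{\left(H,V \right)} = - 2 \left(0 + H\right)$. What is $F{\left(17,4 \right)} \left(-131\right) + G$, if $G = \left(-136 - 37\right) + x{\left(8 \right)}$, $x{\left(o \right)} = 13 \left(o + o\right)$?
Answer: $4489$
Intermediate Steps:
$x{\left(o \right)} = 26 o$ ($x{\left(o \right)} = 13 \cdot 2 o = 26 o$)
$F{\left(H,V \right)} = - 2 H$
$G = 35$ ($G = \left(-136 - 37\right) + 26 \cdot 8 = \left(-136 - 37\right) + 208 = -173 + 208 = 35$)
$F{\left(17,4 \right)} \left(-131\right) + G = \left(-2\right) 17 \left(-131\right) + 35 = \left(-34\right) \left(-131\right) + 35 = 4454 + 35 = 4489$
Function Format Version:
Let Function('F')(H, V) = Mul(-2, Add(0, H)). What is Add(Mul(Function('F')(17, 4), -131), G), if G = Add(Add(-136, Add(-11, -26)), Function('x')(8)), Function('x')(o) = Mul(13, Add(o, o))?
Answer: 4489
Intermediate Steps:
Function('x')(o) = Mul(26, o) (Function('x')(o) = Mul(13, Mul(2, o)) = Mul(26, o))
Function('F')(H, V) = Mul(-2, H)
G = 35 (G = Add(Add(-136, Add(-11, -26)), Mul(26, 8)) = Add(Add(-136, -37), 208) = Add(-173, 208) = 35)
Add(Mul(Function('F')(17, 4), -131), G) = Add(Mul(Mul(-2, 17), -131), 35) = Add(Mul(-34, -131), 35) = Add(4454, 35) = 4489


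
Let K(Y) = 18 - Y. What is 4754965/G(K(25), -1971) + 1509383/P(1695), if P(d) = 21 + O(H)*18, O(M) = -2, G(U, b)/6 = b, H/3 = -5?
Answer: -5973762611/59130 ≈ -1.0103e+5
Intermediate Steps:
H = -15 (H = 3*(-5) = -15)
G(U, b) = 6*b
P(d) = -15 (P(d) = 21 - 2*18 = 21 - 36 = -15)
4754965/G(K(25), -1971) + 1509383/P(1695) = 4754965/((6*(-1971))) + 1509383/(-15) = 4754965/(-11826) + 1509383*(-1/15) = 4754965*(-1/11826) - 1509383/15 = -4754965/11826 - 1509383/15 = -5973762611/59130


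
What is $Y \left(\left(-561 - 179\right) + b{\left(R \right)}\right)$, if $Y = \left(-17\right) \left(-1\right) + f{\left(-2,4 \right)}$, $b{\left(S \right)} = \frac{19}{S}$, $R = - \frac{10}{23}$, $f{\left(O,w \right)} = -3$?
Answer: $- \frac{54859}{5} \approx -10972.0$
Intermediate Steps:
$R = - \frac{10}{23}$ ($R = \left(-10\right) \frac{1}{23} = - \frac{10}{23} \approx -0.43478$)
$Y = 14$ ($Y = \left(-17\right) \left(-1\right) - 3 = 17 - 3 = 14$)
$Y \left(\left(-561 - 179\right) + b{\left(R \right)}\right) = 14 \left(\left(-561 - 179\right) + \frac{19}{- \frac{10}{23}}\right) = 14 \left(-740 + 19 \left(- \frac{23}{10}\right)\right) = 14 \left(-740 - \frac{437}{10}\right) = 14 \left(- \frac{7837}{10}\right) = - \frac{54859}{5}$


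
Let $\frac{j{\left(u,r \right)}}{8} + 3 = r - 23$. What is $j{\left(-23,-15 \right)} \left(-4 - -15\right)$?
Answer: $-3608$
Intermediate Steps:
$j{\left(u,r \right)} = -208 + 8 r$ ($j{\left(u,r \right)} = -24 + 8 \left(r - 23\right) = -24 + 8 \left(-23 + r\right) = -24 + \left(-184 + 8 r\right) = -208 + 8 r$)
$j{\left(-23,-15 \right)} \left(-4 - -15\right) = \left(-208 + 8 \left(-15\right)\right) \left(-4 - -15\right) = \left(-208 - 120\right) \left(-4 + 15\right) = \left(-328\right) 11 = -3608$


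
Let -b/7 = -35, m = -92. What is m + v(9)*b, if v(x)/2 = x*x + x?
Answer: 44008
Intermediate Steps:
b = 245 (b = -7*(-35) = 245)
v(x) = 2*x + 2*x**2 (v(x) = 2*(x*x + x) = 2*(x**2 + x) = 2*(x + x**2) = 2*x + 2*x**2)
m + v(9)*b = -92 + (2*9*(1 + 9))*245 = -92 + (2*9*10)*245 = -92 + 180*245 = -92 + 44100 = 44008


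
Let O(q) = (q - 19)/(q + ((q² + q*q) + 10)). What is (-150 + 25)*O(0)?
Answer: 475/2 ≈ 237.50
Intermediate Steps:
O(q) = (-19 + q)/(10 + q + 2*q²) (O(q) = (-19 + q)/(q + ((q² + q²) + 10)) = (-19 + q)/(q + (2*q² + 10)) = (-19 + q)/(q + (10 + 2*q²)) = (-19 + q)/(10 + q + 2*q²))
(-150 + 25)*O(0) = (-150 + 25)*((-19 + 0)/(10 + 0 + 2*0²)) = -125*(-19)/(10 + 0 + 2*0) = -125*(-19)/(10 + 0 + 0) = -125*(-19)/10 = -25*(-19)/2 = -125*(-19/10) = 475/2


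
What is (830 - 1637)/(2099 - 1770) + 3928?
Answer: 1291505/329 ≈ 3925.5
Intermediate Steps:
(830 - 1637)/(2099 - 1770) + 3928 = -807/329 + 3928 = 1291505/329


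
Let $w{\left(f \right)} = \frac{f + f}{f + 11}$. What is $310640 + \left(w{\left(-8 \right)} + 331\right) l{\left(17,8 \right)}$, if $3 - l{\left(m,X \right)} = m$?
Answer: $\frac{918242}{3} \approx 3.0608 \cdot 10^{5}$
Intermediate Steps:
$w{\left(f \right)} = \frac{2 f}{11 + f}$
$l{\left(m,X \right)} = 3 - m$
$310640 + \left(w{\left(-8 \right)} + 331\right) l{\left(17,8 \right)} = 310640 + \left(2 \left(-8\right) \frac{1}{11 - 8} + 331\right) \left(3 - 17\right) = 310640 + \left(2 \left(-8\right) \frac{1}{3} + 331\right) \left(3 - 17\right) = 310640 + \left(2 \left(-8\right) \frac{1}{3} + 331\right) \left(-14\right) = 310640 + \left(- \frac{16}{3} + 331\right) \left(-14\right) = 310640 + \frac{977}{3} \left(-14\right) = 310640 - \frac{13678}{3} = \frac{918242}{3}$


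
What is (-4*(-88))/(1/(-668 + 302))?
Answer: -128832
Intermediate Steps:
(-4*(-88))/(1/(-668 + 302)) = 352/(1/(-366)) = 352/(-1/366) = 352*(-366) = -128832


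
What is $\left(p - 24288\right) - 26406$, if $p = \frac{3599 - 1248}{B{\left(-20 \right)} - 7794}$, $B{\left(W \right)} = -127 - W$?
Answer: $- \frac{400535645}{7901} \approx -50694.0$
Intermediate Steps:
$p = - \frac{2351}{7901}$ ($p = \frac{3599 - 1248}{\left(-127 - -20\right) - 7794} = \frac{2351}{\left(-127 + 20\right) - 7794} = \frac{2351}{-107 - 7794} = \frac{2351}{-7901} = 2351 \left(- \frac{1}{7901}\right) = - \frac{2351}{7901} \approx -0.29756$)
$\left(p - 24288\right) - 26406 = \left(- \frac{2351}{7901} - 24288\right) - 26406 = - \frac{191901839}{7901} - 26406 = - \frac{400535645}{7901}$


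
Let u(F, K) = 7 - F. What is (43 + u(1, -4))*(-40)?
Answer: -1960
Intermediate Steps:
(43 + u(1, -4))*(-40) = (43 + (7 - 1*1))*(-40) = (43 + (7 - 1))*(-40) = (43 + 6)*(-40) = 49*(-40) = -1960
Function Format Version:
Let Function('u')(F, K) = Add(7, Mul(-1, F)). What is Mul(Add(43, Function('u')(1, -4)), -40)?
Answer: -1960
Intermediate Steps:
Mul(Add(43, Function('u')(1, -4)), -40) = Mul(Add(43, Add(7, Mul(-1, 1))), -40) = Mul(Add(43, Add(7, -1)), -40) = Mul(Add(43, 6), -40) = Mul(49, -40) = -1960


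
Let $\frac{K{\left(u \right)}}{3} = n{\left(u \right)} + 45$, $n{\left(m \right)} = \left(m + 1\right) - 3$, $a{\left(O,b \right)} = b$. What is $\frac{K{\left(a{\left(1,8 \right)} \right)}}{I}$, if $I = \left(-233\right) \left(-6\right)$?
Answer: $\frac{51}{466} \approx 0.10944$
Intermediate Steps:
$n{\left(m \right)} = -2 + m$ ($n{\left(m \right)} = \left(1 + m\right) - 3 = -2 + m$)
$K{\left(u \right)} = 129 + 3 u$ ($K{\left(u \right)} = 3 \left(\left(-2 + u\right) + 45\right) = 3 \left(43 + u\right) = 129 + 3 u$)
$I = 1398$
$\frac{K{\left(a{\left(1,8 \right)} \right)}}{I} = \frac{129 + 3 \cdot 8}{1398} = \left(129 + 24\right) \frac{1}{1398} = 153 \cdot \frac{1}{1398} = \frac{51}{466}$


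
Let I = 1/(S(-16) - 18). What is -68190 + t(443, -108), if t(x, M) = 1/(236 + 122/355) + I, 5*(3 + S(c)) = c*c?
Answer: -863912411265/12669202 ≈ -68190.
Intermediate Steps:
S(c) = -3 + c²/5 (S(c) = -3 + (c*c)/5 = -3 + c²/5)
I = 5/151 (I = 1/((-3 + (⅕)*(-16)²) - 18) = 1/((-3 + (⅕)*256) - 18) = 1/((-3 + 256/5) - 18) = 1/(241/5 - 18) = 1/(151/5) = 5/151 ≈ 0.033113)
t(x, M) = 473115/12669202 (t(x, M) = 1/(236 + 122/355) + 5/151 = 1/(83902/355) + 5/151 = 355/83902 + 5/151 = 473115/12669202)
-68190 + t(443, -108) = -68190 + 473115/12669202 = -863912411265/12669202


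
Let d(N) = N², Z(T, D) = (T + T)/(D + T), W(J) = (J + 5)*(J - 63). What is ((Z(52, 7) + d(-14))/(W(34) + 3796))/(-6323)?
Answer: -11668/994196905 ≈ -1.1736e-5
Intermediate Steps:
W(J) = (-63 + J)*(5 + J) (W(J) = (5 + J)*(-63 + J) = (-63 + J)*(5 + J))
Z(T, D) = 2*T/(D + T) (Z(T, D) = (2*T)/(D + T) = 2*T/(D + T))
((Z(52, 7) + d(-14))/(W(34) + 3796))/(-6323) = ((2*52/(7 + 52) + (-14)²)/((-315 + 34² - 58*34) + 3796))/(-6323) = ((2*52/59 + 196)/((-315 + 1156 - 1972) + 3796))*(-1/6323) = ((2*52*(1/59) + 196)/(-1131 + 3796))*(-1/6323) = ((104/59 + 196)/2665)*(-1/6323) = ((11668/59)*(1/2665))*(-1/6323) = (11668/157235)*(-1/6323) = -11668/994196905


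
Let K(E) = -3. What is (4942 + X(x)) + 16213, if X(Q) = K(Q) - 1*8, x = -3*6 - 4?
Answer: 21144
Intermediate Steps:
x = -22 (x = -18 - 4 = -22)
X(Q) = -11 (X(Q) = -3 - 1*8 = -3 - 8 = -11)
(4942 + X(x)) + 16213 = (4942 - 11) + 16213 = 4931 + 16213 = 21144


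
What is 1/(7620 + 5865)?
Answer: 1/13485 ≈ 7.4156e-5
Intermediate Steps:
1/(7620 + 5865) = 1/13485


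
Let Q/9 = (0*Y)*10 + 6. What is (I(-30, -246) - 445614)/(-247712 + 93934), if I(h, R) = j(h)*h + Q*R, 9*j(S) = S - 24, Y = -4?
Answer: 229359/76889 ≈ 2.9830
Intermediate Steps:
Q = 54 (Q = 9*((0*(-4))*10 + 6) = 9*(0*10 + 6) = 9*(0 + 6) = 9*6 = 54)
j(S) = -8/3 + S/9 (j(S) = (S - 24)/9 = (-24 + S)/9 = -8/3 + S/9)
I(h, R) = 54*R + h*(-8/3 + h/9) (I(h, R) = (-8/3 + h/9)*h + 54*R = h*(-8/3 + h/9) + 54*R = 54*R + h*(-8/3 + h/9))
(I(-30, -246) - 445614)/(-247712 + 93934) = ((54*(-246) + (⅑)*(-30)*(-24 - 30)) - 445614)/(-247712 + 93934) = ((-13284 + (⅑)*(-30)*(-54)) - 445614)/(-153778) = ((-13284 + 180) - 445614)*(-1/153778) = (-13104 - 445614)*(-1/153778) = -458718*(-1/153778) = 229359/76889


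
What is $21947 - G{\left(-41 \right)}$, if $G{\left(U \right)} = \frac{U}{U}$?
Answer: $21946$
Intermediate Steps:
$G{\left(U \right)} = 1$
$21947 - G{\left(-41 \right)} = 21947 - 1 = 21946$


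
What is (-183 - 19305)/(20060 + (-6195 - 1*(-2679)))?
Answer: -609/517 ≈ -1.1779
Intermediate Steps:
(-183 - 19305)/(20060 + (-6195 - 1*(-2679))) = -19488/(20060 + (-6195 + 2679)) = -19488/(20060 - 3516) = -19488/16544 = -19488*1/16544 = -609/517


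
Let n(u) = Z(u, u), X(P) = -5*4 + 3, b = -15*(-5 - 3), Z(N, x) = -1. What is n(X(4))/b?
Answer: -1/120 ≈ -0.0083333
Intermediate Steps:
b = 120 (b = -15*(-8) = 120)
X(P) = -17 (X(P) = -20 + 3 = -17)
n(u) = -1
n(X(4))/b = -1/120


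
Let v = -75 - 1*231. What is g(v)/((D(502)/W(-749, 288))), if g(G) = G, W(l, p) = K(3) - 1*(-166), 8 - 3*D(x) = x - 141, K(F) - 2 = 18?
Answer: 170748/353 ≈ 483.71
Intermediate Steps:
K(F) = 20 (K(F) = 2 + 18 = 20)
D(x) = 149/3 - x/3 (D(x) = 8/3 - (x - 141)/3 = 8/3 - (-141 + x)/3 = 8/3 + (47 - x/3) = 149/3 - x/3)
W(l, p) = 186 (W(l, p) = 20 - 1*(-166) = 20 + 166 = 186)
v = -306 (v = -75 - 231 = -306)
g(v)/((D(502)/W(-749, 288))) = -306*186/(149/3 - ⅓*502) = -306*186/(149/3 - 502/3) = -306/((-353/3*1/186)) = -306/(-353/558) = -306*(-558/353) = 170748/353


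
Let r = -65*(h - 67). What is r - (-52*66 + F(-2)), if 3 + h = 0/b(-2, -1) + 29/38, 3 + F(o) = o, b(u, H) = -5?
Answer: 301621/38 ≈ 7937.4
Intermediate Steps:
F(o) = -3 + o
h = -85/38 (h = -3 + (0/(-5) + 29/38) = -3 + (0*(-⅕) + 29*(1/38)) = -3 + (0 + 29/38) = -3 + 29/38 = -85/38 ≈ -2.2368)
r = 171015/38 (r = -65*(-85/38 - 67) = -65*(-2631/38) = 171015/38 ≈ 4500.4)
r - (-52*66 + F(-2)) = 171015/38 - (-52*66 + (-3 - 2)) = 171015/38 - (-3432 - 5) = 171015/38 - 1*(-3437) = 171015/38 + 3437 = 301621/38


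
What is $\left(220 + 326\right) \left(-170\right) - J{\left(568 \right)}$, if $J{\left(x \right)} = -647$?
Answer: $-92173$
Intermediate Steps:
$\left(220 + 326\right) \left(-170\right) - J{\left(568 \right)} = \left(220 + 326\right) \left(-170\right) - -647 = 546 \left(-170\right) + 647 = -92820 + 647 = -92173$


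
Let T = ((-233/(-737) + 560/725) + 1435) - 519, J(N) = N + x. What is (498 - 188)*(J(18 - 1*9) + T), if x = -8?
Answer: 6082915108/21373 ≈ 2.8461e+5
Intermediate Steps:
J(N) = -8 + N (J(N) = N - 8 = -8 + N)
T = 98004669/106865 (T = ((-233*(-1/737) + 560*(1/725)) + 1435) - 519 = ((233/737 + 112/145) + 1435) - 519 = (116329/106865 + 1435) - 519 = 153467604/106865 - 519 = 98004669/106865 ≈ 917.09)
(498 - 188)*(J(18 - 1*9) + T) = (498 - 188)*((-8 + (18 - 1*9)) + 98004669/106865) = 310*((-8 + (18 - 9)) + 98004669/106865) = 310*((-8 + 9) + 98004669/106865) = 310*(1 + 98004669/106865) = 310*(98111534/106865) = 6082915108/21373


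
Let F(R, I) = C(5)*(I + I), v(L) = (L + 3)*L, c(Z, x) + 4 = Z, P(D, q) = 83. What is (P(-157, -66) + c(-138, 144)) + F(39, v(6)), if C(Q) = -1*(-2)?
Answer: 157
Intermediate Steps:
c(Z, x) = -4 + Z
C(Q) = 2
v(L) = L*(3 + L) (v(L) = (3 + L)*L = L*(3 + L))
F(R, I) = 4*I (F(R, I) = 2*(I + I) = 2*(2*I) = 4*I)
(P(-157, -66) + c(-138, 144)) + F(39, v(6)) = (83 + (-4 - 138)) + 4*(6*(3 + 6)) = (83 - 142) + 4*(6*9) = -59 + 4*54 = -59 + 216 = 157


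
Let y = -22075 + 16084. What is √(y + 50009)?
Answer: √44018 ≈ 209.80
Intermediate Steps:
y = -5991
√(y + 50009) = √(-5991 + 50009) = √44018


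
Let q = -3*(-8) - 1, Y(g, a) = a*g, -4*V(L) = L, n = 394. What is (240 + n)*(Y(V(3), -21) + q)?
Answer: 49135/2 ≈ 24568.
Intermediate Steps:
V(L) = -L/4
q = 23 (q = 24 - 1 = 23)
(240 + n)*(Y(V(3), -21) + q) = (240 + 394)*(-(-21)*3/4 + 23) = 634*(-21*(-3/4) + 23) = 634*(63/4 + 23) = 634*(155/4) = 49135/2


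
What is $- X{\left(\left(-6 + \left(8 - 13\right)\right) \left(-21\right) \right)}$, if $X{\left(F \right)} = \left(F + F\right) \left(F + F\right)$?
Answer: $-213444$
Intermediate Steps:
$X{\left(F \right)} = 4 F^{2}$ ($X{\left(F \right)} = 2 F 2 F = 4 F^{2}$)
$- X{\left(\left(-6 + \left(8 - 13\right)\right) \left(-21\right) \right)} = - 4 \left(\left(-6 + \left(8 - 13\right)\right) \left(-21\right)\right)^{2} = - 4 \left(\left(-6 - 5\right) \left(-21\right)\right)^{2} = - 4 \left(\left(-11\right) \left(-21\right)\right)^{2} = - 4 \cdot 231^{2} = - 4 \cdot 53361 = \left(-1\right) 213444 = -213444$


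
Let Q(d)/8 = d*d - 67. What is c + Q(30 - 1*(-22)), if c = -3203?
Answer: 17893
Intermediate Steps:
Q(d) = -536 + 8*d**2 (Q(d) = 8*(d*d - 67) = 8*(d**2 - 67) = 8*(-67 + d**2) = -536 + 8*d**2)
c + Q(30 - 1*(-22)) = -3203 + (-536 + 8*(30 - 1*(-22))**2) = -3203 + (-536 + 8*(30 + 22)**2) = -3203 + (-536 + 8*52**2) = -3203 + (-536 + 8*2704) = -3203 + (-536 + 21632) = -3203 + 21096 = 17893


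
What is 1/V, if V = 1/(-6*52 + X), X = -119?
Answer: -431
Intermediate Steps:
V = -1/431 (V = 1/(-6*52 - 119) = 1/(-312 - 119) = 1/(-431) = -1/431 ≈ -0.0023202)
1/V = 1/(-1/431) = -431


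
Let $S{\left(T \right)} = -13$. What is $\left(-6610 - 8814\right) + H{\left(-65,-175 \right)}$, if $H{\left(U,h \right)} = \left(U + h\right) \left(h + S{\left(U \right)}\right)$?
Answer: $29696$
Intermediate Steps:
$H{\left(U,h \right)} = \left(-13 + h\right) \left(U + h\right)$ ($H{\left(U,h \right)} = \left(U + h\right) \left(h - 13\right) = \left(U + h\right) \left(-13 + h\right) = \left(-13 + h\right) \left(U + h\right)$)
$\left(-6610 - 8814\right) + H{\left(-65,-175 \right)} = \left(-6610 - 8814\right) - \left(-14495 - 30625\right) = -15424 + \left(30625 + 845 + 2275 + 11375\right) = -15424 + 45120 = 29696$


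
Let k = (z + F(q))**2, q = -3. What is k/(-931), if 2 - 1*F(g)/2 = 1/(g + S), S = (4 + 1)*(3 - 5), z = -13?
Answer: -13225/157339 ≈ -0.084054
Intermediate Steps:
S = -10 (S = 5*(-2) = -10)
F(g) = 4 - 2/(-10 + g) (F(g) = 4 - 2/(g - 10) = 4 - 2/(-10 + g))
k = 13225/169 (k = (-13 + 2*(-21 + 2*(-3))/(-10 - 3))**2 = (-13 + 2*(-21 - 6)/(-13))**2 = (-13 + 2*(-1/13)*(-27))**2 = (-13 + 54/13)**2 = (-115/13)**2 = 13225/169 ≈ 78.254)
k/(-931) = (13225/169)/(-931) = (13225/169)*(-1/931) = -13225/157339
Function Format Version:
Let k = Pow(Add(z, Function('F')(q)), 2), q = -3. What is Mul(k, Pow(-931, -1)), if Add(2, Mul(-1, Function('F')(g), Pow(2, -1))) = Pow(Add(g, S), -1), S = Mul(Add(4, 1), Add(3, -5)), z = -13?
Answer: Rational(-13225, 157339) ≈ -0.084054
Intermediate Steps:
S = -10 (S = Mul(5, -2) = -10)
Function('F')(g) = Add(4, Mul(-2, Pow(Add(-10, g), -1))) (Function('F')(g) = Add(4, Mul(-2, Pow(Add(g, -10), -1))) = Add(4, Mul(-2, Pow(Add(-10, g), -1))))
k = Rational(13225, 169) (k = Pow(Add(-13, Mul(2, Pow(Add(-10, -3), -1), Add(-21, Mul(2, -3)))), 2) = Pow(Add(-13, Mul(2, Pow(-13, -1), Add(-21, -6))), 2) = Pow(Add(-13, Mul(2, Rational(-1, 13), -27)), 2) = Pow(Add(-13, Rational(54, 13)), 2) = Pow(Rational(-115, 13), 2) = Rational(13225, 169) ≈ 78.254)
Mul(k, Pow(-931, -1)) = Mul(Rational(13225, 169), Pow(-931, -1)) = Mul(Rational(13225, 169), Rational(-1, 931)) = Rational(-13225, 157339)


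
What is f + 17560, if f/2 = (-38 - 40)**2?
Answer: 29728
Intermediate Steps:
f = 12168 (f = 2*(-38 - 40)**2 = 2*(-78)**2 = 2*6084 = 12168)
f + 17560 = 12168 + 17560 = 29728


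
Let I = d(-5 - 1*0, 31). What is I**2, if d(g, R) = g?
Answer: 25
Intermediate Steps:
I = -5 (I = -5 - 1*0 = -5 + 0 = -5)
I**2 = (-5)**2 = 25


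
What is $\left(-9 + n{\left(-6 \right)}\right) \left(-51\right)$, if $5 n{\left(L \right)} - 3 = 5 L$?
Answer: $\frac{3672}{5} \approx 734.4$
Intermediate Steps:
$n{\left(L \right)} = \frac{3}{5} + L$ ($n{\left(L \right)} = \frac{3}{5} + \frac{5 L}{5} = \frac{3}{5} + L$)
$\left(-9 + n{\left(-6 \right)}\right) \left(-51\right) = \left(-9 + \left(\frac{3}{5} - 6\right)\right) \left(-51\right) = \left(-9 - \frac{27}{5}\right) \left(-51\right) = \left(- \frac{72}{5}\right) \left(-51\right) = \frac{3672}{5}$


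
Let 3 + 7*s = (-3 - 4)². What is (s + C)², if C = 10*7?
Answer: 287296/49 ≈ 5863.2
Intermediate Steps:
C = 70
s = 46/7 (s = -3/7 + (-3 - 4)²/7 = -3/7 + (⅐)*(-7)² = -3/7 + (⅐)*49 = -3/7 + 7 = 46/7 ≈ 6.5714)
(s + C)² = (46/7 + 70)² = (536/7)² = 287296/49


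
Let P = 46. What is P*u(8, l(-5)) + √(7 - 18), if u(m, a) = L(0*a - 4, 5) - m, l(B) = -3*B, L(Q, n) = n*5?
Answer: 782 + I*√11 ≈ 782.0 + 3.3166*I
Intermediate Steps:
L(Q, n) = 5*n
u(m, a) = 25 - m (u(m, a) = 5*5 - m = 25 - m)
P*u(8, l(-5)) + √(7 - 18) = 46*(25 - 1*8) + √(7 - 18) = 46*(25 - 8) + √(-11) = 46*17 + I*√11 = 782 + I*√11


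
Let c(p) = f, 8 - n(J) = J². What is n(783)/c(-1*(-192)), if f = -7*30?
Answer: 87583/30 ≈ 2919.4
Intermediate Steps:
n(J) = 8 - J²
f = -210
c(p) = -210
n(783)/c(-1*(-192)) = (8 - 1*783²)/(-210) = (8 - 1*613089)*(-1/210) = (8 - 613089)*(-1/210) = -613081*(-1/210) = 87583/30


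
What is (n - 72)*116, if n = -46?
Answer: -13688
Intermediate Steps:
(n - 72)*116 = (-46 - 72)*116 = -118*116 = -13688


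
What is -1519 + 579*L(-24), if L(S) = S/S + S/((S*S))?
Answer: -7713/8 ≈ -964.13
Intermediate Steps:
L(S) = 1 + 1/S (L(S) = 1 + S/(S²) = 1 + S/S² = 1 + 1/S)
-1519 + 579*L(-24) = -1519 + 579*((1 - 24)/(-24)) = -1519 + 579*(-1/24*(-23)) = -1519 + 579*(23/24) = -1519 + 4439/8 = -7713/8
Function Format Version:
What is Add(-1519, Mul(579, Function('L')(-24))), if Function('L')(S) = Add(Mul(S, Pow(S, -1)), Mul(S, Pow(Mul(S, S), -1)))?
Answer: Rational(-7713, 8) ≈ -964.13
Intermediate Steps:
Function('L')(S) = Add(1, Pow(S, -1)) (Function('L')(S) = Add(1, Mul(S, Pow(Pow(S, 2), -1))) = Add(1, Mul(S, Pow(S, -2))) = Add(1, Pow(S, -1)))
Add(-1519, Mul(579, Function('L')(-24))) = Add(-1519, Mul(579, Mul(Pow(-24, -1), Add(1, -24)))) = Add(-1519, Mul(579, Mul(Rational(-1, 24), -23))) = Add(-1519, Mul(579, Rational(23, 24))) = Add(-1519, Rational(4439, 8)) = Rational(-7713, 8)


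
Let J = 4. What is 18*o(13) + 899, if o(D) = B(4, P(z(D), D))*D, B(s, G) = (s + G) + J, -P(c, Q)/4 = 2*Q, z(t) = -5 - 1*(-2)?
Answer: -21565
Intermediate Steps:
z(t) = -3 (z(t) = -5 + 2 = -3)
P(c, Q) = -8*Q
B(s, G) = 4 + G + s (B(s, G) = (s + G) + 4 = (G + s) + 4 = 4 + G + s)
o(D) = D*(8 - 8*D) (o(D) = (4 - 8*D + 4)*D = (8 - 8*D)*D = D*(8 - 8*D))
18*o(13) + 899 = 18*(8*13*(1 - 1*13)) + 899 = 18*(8*13*(1 - 13)) + 899 = 18*(8*13*(-12)) + 899 = 18*(-1248) + 899 = -22464 + 899 = -21565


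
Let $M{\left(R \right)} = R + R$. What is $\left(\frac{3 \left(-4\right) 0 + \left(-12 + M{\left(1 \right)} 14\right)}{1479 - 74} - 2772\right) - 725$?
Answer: $- \frac{4913269}{1405} \approx -3497.0$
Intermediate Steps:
$M{\left(R \right)} = 2 R$
$\left(\frac{3 \left(-4\right) 0 + \left(-12 + M{\left(1 \right)} 14\right)}{1479 - 74} - 2772\right) - 725 = \left(\frac{3 \left(-4\right) 0 - \left(12 - 2 \cdot 1 \cdot 14\right)}{1479 - 74} - 2772\right) - 725 = \left(\frac{\left(-12\right) 0 + \left(-12 + 2 \cdot 14\right)}{1405} - 2772\right) - 725 = \left(\left(0 + \left(-12 + 28\right)\right) \frac{1}{1405} - 2772\right) - 725 = \left(\left(0 + 16\right) \frac{1}{1405} - 2772\right) - 725 = \left(16 \cdot \frac{1}{1405} - 2772\right) - 725 = \left(\frac{16}{1405} - 2772\right) - 725 = - \frac{3894644}{1405} - 725 = - \frac{4913269}{1405}$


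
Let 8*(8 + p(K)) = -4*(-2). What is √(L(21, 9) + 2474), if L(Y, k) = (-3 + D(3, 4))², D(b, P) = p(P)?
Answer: 3*√286 ≈ 50.735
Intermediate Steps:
p(K) = -7 (p(K) = -8 + (-4*(-2))/8 = -8 + (⅛)*8 = -8 + 1 = -7)
D(b, P) = -7
L(Y, k) = 100 (L(Y, k) = (-3 - 7)² = (-10)² = 100)
√(L(21, 9) + 2474) = √(100 + 2474) = √2574 = 3*√286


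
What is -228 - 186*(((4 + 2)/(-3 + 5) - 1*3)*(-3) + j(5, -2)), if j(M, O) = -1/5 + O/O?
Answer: -1884/5 ≈ -376.80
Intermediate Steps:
j(M, O) = ⅘ (j(M, O) = -1*⅕ + 1 = -⅕ + 1 = ⅘)
-228 - 186*(((4 + 2)/(-3 + 5) - 1*3)*(-3) + j(5, -2)) = -228 - 186*(((4 + 2)/(-3 + 5) - 1*3)*(-3) + ⅘) = -228 - 186*((6/2 - 3)*(-3) + ⅘) = -228 - 186*((6*(½) - 3)*(-3) + ⅘) = -228 - 186*((3 - 3)*(-3) + ⅘) = -228 - 186*(0*(-3) + ⅘) = -228 - 186*(0 + ⅘) = -228 - 186*⅘ = -228 - 744/5 = -1884/5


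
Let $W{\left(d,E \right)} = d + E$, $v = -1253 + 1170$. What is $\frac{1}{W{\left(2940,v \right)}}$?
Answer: $\frac{1}{2857} \approx 0.00035002$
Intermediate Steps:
$v = -83$
$W{\left(d,E \right)} = E + d$
$\frac{1}{W{\left(2940,v \right)}} = \frac{1}{-83 + 2940} = \frac{1}{2857}$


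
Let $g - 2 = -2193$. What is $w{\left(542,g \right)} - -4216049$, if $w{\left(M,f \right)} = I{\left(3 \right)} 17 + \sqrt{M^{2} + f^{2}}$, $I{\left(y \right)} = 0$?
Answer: $4216049 + \sqrt{5094245} \approx 4.2183 \cdot 10^{6}$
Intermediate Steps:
$g = -2191$ ($g = 2 - 2193 = -2191$)
$w{\left(M,f \right)} = \sqrt{M^{2} + f^{2}}$ ($w{\left(M,f \right)} = 0 \cdot 17 + \sqrt{M^{2} + f^{2}} = 0 + \sqrt{M^{2} + f^{2}} = \sqrt{M^{2} + f^{2}}$)
$w{\left(542,g \right)} - -4216049 = \sqrt{542^{2} + \left(-2191\right)^{2}} - -4216049 = \sqrt{293764 + 4800481} + 4216049 = \sqrt{5094245} + 4216049 = 4216049 + \sqrt{5094245}$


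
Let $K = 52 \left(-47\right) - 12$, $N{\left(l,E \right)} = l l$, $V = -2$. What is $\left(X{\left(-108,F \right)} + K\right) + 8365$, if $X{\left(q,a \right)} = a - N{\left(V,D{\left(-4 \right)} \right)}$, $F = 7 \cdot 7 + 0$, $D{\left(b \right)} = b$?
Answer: $5954$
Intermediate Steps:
$N{\left(l,E \right)} = l^{2}$
$F = 49$ ($F = 49 + 0 = 49$)
$X{\left(q,a \right)} = -4 + a$ ($X{\left(q,a \right)} = a - \left(-2\right)^{2} = a - 4 = -4 + a$)
$K = -2456$ ($K = -2444 - 12 = -2456$)
$\left(X{\left(-108,F \right)} + K\right) + 8365 = \left(\left(-4 + 49\right) - 2456\right) + 8365 = \left(45 - 2456\right) + 8365 = -2411 + 8365 = 5954$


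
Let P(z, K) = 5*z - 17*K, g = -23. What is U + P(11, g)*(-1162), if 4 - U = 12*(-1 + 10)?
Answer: -518356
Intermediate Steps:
P(z, K) = -17*K + 5*z
U = -104 (U = 4 - 12*(-1 + 10) = 4 - 12*9 = 4 - 1*108 = 4 - 108 = -104)
U + P(11, g)*(-1162) = -104 + (-17*(-23) + 5*11)*(-1162) = -104 + (391 + 55)*(-1162) = -104 + 446*(-1162) = -104 - 518252 = -518356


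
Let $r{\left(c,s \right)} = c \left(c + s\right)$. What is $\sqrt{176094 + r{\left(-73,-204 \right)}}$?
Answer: $\sqrt{196315} \approx 443.07$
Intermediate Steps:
$\sqrt{176094 + r{\left(-73,-204 \right)}} = \sqrt{176094 - 73 \left(-73 - 204\right)} = \sqrt{176094 - -20221} = \sqrt{176094 + 20221} = \sqrt{196315}$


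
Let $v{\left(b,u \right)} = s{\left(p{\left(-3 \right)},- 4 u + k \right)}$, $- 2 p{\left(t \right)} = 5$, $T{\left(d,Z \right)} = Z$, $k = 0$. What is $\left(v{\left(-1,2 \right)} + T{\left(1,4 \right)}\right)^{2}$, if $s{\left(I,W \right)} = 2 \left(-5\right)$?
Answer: $36$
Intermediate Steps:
$p{\left(t \right)} = - \frac{5}{2}$ ($p{\left(t \right)} = \left(- \frac{1}{2}\right) 5 = - \frac{5}{2}$)
$s{\left(I,W \right)} = -10$
$v{\left(b,u \right)} = -10$
$\left(v{\left(-1,2 \right)} + T{\left(1,4 \right)}\right)^{2} = \left(-10 + 4\right)^{2} = \left(-6\right)^{2} = 36$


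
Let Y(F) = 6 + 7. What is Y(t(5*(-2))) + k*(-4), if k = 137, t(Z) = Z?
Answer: -535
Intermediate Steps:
Y(F) = 13
Y(t(5*(-2))) + k*(-4) = 13 + 137*(-4) = 13 - 548 = -535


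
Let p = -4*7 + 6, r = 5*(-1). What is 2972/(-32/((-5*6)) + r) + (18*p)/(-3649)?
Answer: -162649056/215291 ≈ -755.48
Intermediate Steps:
r = -5
p = -22 (p = -28 + 6 = -22)
2972/(-32/((-5*6)) + r) + (18*p)/(-3649) = 2972/(-32/((-5*6)) - 5) + (18*(-22))/(-3649) = 2972/(-32/(-30) - 5) - 396*(-1/3649) = 2972/(-32*(-1/30) - 5) + 396/3649 = 2972/(16/15 - 5) + 396/3649 = 2972/(-59/15) + 396/3649 = 2972*(-15/59) + 396/3649 = -44580/59 + 396/3649 = -162649056/215291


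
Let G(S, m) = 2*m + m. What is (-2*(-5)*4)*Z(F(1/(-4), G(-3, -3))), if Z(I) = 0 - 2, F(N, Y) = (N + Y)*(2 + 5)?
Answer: -80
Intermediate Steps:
G(S, m) = 3*m
F(N, Y) = 7*N + 7*Y (F(N, Y) = (N + Y)*7 = 7*N + 7*Y)
Z(I) = -2
(-2*(-5)*4)*Z(F(1/(-4), G(-3, -3))) = (-2*(-5)*4)*(-2) = (10*4)*(-2) = 40*(-2) = -80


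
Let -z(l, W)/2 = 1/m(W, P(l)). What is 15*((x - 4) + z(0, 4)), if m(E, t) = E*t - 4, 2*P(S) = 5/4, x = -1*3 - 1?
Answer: -100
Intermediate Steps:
x = -4 (x = -3 - 1 = -4)
P(S) = 5/8 (P(S) = (5/4)/2 = (5*(¼))/2 = (½)*(5/4) = 5/8)
m(E, t) = -4 + E*t
z(l, W) = -2/(-4 + 5*W/8) (z(l, W) = -2/(-4 + W*(5/8)) = -2/(-4 + 5*W/8))
15*((x - 4) + z(0, 4)) = 15*((-4 - 4) - 16/(-32 + 5*4)) = 15*(-8 - 16/(-32 + 20)) = 15*(-8 - 16/(-12)) = 15*(-8 - 16*(-1/12)) = 15*(-8 + 4/3) = 15*(-20/3) = -100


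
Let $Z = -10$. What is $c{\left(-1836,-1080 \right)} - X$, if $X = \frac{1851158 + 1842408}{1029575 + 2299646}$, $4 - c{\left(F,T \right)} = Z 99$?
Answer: $\frac{3305552108}{3329221} \approx 992.89$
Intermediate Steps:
$c{\left(F,T \right)} = 994$ ($c{\left(F,T \right)} = 4 - \left(-10\right) 99 = 4 - -990 = 4 + 990 = 994$)
$X = \frac{3693566}{3329221} \approx 1.1094$
$c{\left(-1836,-1080 \right)} - X = 994 - \frac{3693566}{3329221} = \frac{3305552108}{3329221}$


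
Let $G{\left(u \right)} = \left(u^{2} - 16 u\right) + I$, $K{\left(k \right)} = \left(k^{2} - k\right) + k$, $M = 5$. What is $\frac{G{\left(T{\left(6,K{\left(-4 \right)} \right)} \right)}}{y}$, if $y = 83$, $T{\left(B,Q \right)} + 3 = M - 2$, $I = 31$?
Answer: $\frac{31}{83} \approx 0.37349$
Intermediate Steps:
$K{\left(k \right)} = k^{2}$
$T{\left(B,Q \right)} = 0$ ($T{\left(B,Q \right)} = -3 + \left(5 - 2\right) = -3 + 3 = 0$)
$G{\left(u \right)} = 31 + u^{2} - 16 u$ ($G{\left(u \right)} = \left(u^{2} - 16 u\right) + 31 = 31 + u^{2} - 16 u$)
$\frac{G{\left(T{\left(6,K{\left(-4 \right)} \right)} \right)}}{y} = \frac{31 + 0^{2} - 0}{83} = \left(31 + 0 + 0\right) \frac{1}{83} = 31 \cdot \frac{1}{83} = \frac{31}{83}$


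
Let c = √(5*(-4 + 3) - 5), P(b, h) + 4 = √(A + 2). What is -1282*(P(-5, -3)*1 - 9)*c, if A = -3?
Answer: √10*(1282 + 16666*I) ≈ 4054.0 + 52703.0*I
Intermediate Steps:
P(b, h) = -4 + I (P(b, h) = -4 + √(-3 + 2) = -4 + √(-1) = -4 + I)
c = I*√10 (c = √(5*(-1) - 5) = √(-5 - 5) = √(-10) = I*√10 ≈ 3.1623*I)
-1282*(P(-5, -3)*1 - 9)*c = -1282*((-4 + I)*1 - 9)*I*√10 = -1282*((-4 + I) - 9)*I*√10 = -1282*(-13 + I)*I*√10 = -1282*I*√10*(-13 + I)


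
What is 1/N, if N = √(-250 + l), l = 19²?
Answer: √111/111 ≈ 0.094916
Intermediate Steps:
l = 361
N = √111 (N = √(-250 + 361) = √111 ≈ 10.536)
1/N = 1/(√111) = √111/111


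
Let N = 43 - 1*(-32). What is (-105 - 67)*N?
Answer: -12900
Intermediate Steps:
N = 75 (N = 43 + 32 = 75)
(-105 - 67)*N = (-105 - 67)*75 = -172*75 = -12900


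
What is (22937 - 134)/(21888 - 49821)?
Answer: -7601/9311 ≈ -0.81635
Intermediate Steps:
(22937 - 134)/(21888 - 49821) = 22803/(-27933) = 22803*(-1/27933) = -7601/9311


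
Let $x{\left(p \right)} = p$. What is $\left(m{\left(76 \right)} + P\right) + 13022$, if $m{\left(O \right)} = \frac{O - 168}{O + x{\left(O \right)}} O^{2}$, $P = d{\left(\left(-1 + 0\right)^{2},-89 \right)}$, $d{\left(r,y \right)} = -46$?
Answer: $9480$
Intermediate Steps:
$P = -46$
$m{\left(O \right)} = \frac{O \left(-168 + O\right)}{2}$ ($m{\left(O \right)} = \frac{O - 168}{O + O} O^{2} = \frac{-168 + O}{2 O} O^{2} = \frac{O \left(-168 + O\right)}{2}$)
$\left(m{\left(76 \right)} + P\right) + 13022 = \left(\frac{1}{2} \cdot 76 \left(-168 + 76\right) - 46\right) + 13022 = \left(\frac{1}{2} \cdot 76 \left(-92\right) - 46\right) + 13022 = \left(-3496 - 46\right) + 13022 = -3542 + 13022 = 9480$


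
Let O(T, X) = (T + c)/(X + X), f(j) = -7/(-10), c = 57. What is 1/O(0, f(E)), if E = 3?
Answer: 7/285 ≈ 0.024561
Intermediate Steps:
f(j) = 7/10 (f(j) = -7*(-⅒) = 7/10)
O(T, X) = (57 + T)/(2*X) (O(T, X) = (T + 57)/(X + X) = (57 + T)/((2*X)) = (57 + T)*(1/(2*X)) = (57 + T)/(2*X))
1/O(0, f(E)) = 1/((57 + 0)/(2*(7/10))) = 1/((½)*(10/7)*57) = 1/(285/7) = 7/285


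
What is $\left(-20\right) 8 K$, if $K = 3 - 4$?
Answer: $160$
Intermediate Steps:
$K = -1$
$\left(-20\right) 8 K = \left(-20\right) 8 \left(-1\right) = \left(-160\right) \left(-1\right) = 160$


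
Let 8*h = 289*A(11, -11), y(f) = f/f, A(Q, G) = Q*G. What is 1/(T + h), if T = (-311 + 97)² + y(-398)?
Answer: 8/331407 ≈ 2.4140e-5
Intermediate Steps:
A(Q, G) = G*Q
y(f) = 1
T = 45797 (T = (-311 + 97)² + 1 = (-214)² + 1 = 45796 + 1 = 45797)
h = -34969/8 (h = (289*(-11*11))/8 = (289*(-121))/8 = (⅛)*(-34969) = -34969/8 ≈ -4371.1)
1/(T + h) = 1/(45797 - 34969/8) = 1/(331407/8) = 8/331407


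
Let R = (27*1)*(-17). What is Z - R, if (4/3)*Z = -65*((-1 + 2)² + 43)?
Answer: -1686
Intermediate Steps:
R = -459 (R = 27*(-17) = -459)
Z = -2145 (Z = 3*(-65*((-1 + 2)² + 43))/4 = 3*(-65*(1² + 43))/4 = 3*(-65*(1 + 43))/4 = 3*(-65*44)/4 = (¾)*(-2860) = -2145)
Z - R = -2145 - 1*(-459) = -2145 + 459 = -1686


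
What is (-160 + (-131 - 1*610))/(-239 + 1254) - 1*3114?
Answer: -3161611/1015 ≈ -3114.9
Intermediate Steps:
(-160 + (-131 - 1*610))/(-239 + 1254) - 1*3114 = (-160 + (-131 - 610))/1015 - 3114 = (-160 - 741)*(1/1015) - 3114 = -901*1/1015 - 3114 = -901/1015 - 3114 = -3161611/1015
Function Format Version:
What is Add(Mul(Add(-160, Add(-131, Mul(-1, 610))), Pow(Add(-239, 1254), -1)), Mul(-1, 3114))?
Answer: Rational(-3161611, 1015) ≈ -3114.9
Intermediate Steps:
Add(Mul(Add(-160, Add(-131, Mul(-1, 610))), Pow(Add(-239, 1254), -1)), Mul(-1, 3114)) = Add(Mul(Add(-160, Add(-131, -610)), Pow(1015, -1)), -3114) = Add(Mul(Add(-160, -741), Rational(1, 1015)), -3114) = Add(Mul(-901, Rational(1, 1015)), -3114) = Add(Rational(-901, 1015), -3114) = Rational(-3161611, 1015)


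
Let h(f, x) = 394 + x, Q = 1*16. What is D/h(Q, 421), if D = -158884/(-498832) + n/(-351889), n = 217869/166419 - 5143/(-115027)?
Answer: 8107918600365266129/20746573330905035435580 ≈ 0.00039081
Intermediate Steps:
n = 785354860/580081161 (n = 217869*(1/166419) - 5143*(-1/115027) = 72623/55473 + 5143/115027 = 785354860/580081161 ≈ 1.3539)
D = 8107918600365266129/25455918197429491332 (D = -158884/(-498832) + (785354860/580081161)/(-351889) = -158884*(-1/498832) + (785354860/580081161)*(-1/351889) = 39721/124708 - 785354860/204124179663129 = 8107918600365266129/25455918197429491332 ≈ 0.31851)
Q = 16
D/h(Q, 421) = 8107918600365266129/(25455918197429491332*(394 + 421)) = (8107918600365266129/25455918197429491332)/815 = (8107918600365266129/25455918197429491332)*(1/815) = 8107918600365266129/20746573330905035435580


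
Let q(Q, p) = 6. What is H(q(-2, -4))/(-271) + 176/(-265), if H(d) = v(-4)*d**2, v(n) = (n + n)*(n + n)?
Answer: -658256/71815 ≈ -9.1660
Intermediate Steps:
v(n) = 4*n**2 (v(n) = (2*n)*(2*n) = 4*n**2)
H(d) = 64*d**2 (H(d) = (4*(-4)**2)*d**2 = (4*16)*d**2 = 64*d**2)
H(q(-2, -4))/(-271) + 176/(-265) = (64*6**2)/(-271) + 176/(-265) = (64*36)*(-1/271) + 176*(-1/265) = 2304*(-1/271) - 176/265 = -2304/271 - 176/265 = -658256/71815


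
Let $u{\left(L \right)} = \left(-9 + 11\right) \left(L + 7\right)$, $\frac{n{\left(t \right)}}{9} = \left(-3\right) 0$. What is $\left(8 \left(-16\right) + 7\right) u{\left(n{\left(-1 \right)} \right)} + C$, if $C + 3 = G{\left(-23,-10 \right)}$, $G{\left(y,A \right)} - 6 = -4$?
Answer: $-1695$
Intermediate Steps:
$G{\left(y,A \right)} = 2$ ($G{\left(y,A \right)} = 6 - 4 = 2$)
$n{\left(t \right)} = 0$ ($n{\left(t \right)} = 9 \left(\left(-3\right) 0\right) = 9 \cdot 0 = 0$)
$C = -1$ ($C = -3 + 2 = -1$)
$u{\left(L \right)} = 14 + 2 L$ ($u{\left(L \right)} = 2 \left(7 + L\right) = 14 + 2 L$)
$\left(8 \left(-16\right) + 7\right) u{\left(n{\left(-1 \right)} \right)} + C = \left(8 \left(-16\right) + 7\right) \left(14 + 2 \cdot 0\right) - 1 = \left(-128 + 7\right) \left(14 + 0\right) - 1 = \left(-121\right) 14 - 1 = -1694 - 1 = -1695$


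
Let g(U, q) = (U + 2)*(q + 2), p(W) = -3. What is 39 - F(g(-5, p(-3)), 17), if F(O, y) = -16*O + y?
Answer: 70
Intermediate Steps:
g(U, q) = (2 + U)*(2 + q)
F(O, y) = y - 16*O
39 - F(g(-5, p(-3)), 17) = 39 - (17 - 16*(4 + 2*(-5) + 2*(-3) - 5*(-3))) = 39 - (17 - 16*(4 - 10 - 6 + 15)) = 39 - (17 - 16*3) = 39 - (17 - 48) = 39 - 1*(-31) = 39 + 31 = 70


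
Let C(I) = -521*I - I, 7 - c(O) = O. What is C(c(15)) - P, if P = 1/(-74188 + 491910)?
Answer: 1744407071/417722 ≈ 4176.0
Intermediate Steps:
c(O) = 7 - O
P = 1/417722 ≈ 2.3939e-6
C(I) = -522*I
C(c(15)) - P = -522*(7 - 1*15) - 1*1/417722 = -522*(7 - 15) - 1/417722 = -522*(-8) - 1/417722 = 4176 - 1/417722 = 1744407071/417722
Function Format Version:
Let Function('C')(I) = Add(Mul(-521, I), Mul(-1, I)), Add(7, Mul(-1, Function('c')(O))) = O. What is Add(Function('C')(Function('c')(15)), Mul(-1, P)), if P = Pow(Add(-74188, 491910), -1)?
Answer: Rational(1744407071, 417722) ≈ 4176.0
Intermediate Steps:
Function('c')(O) = Add(7, Mul(-1, O))
P = Rational(1, 417722) (P = Pow(417722, -1) = Rational(1, 417722) ≈ 2.3939e-6)
Function('C')(I) = Mul(-522, I)
Add(Function('C')(Function('c')(15)), Mul(-1, P)) = Add(Mul(-522, Add(7, Mul(-1, 15))), Mul(-1, Rational(1, 417722))) = Add(Mul(-522, Add(7, -15)), Rational(-1, 417722)) = Add(Mul(-522, -8), Rational(-1, 417722)) = Add(4176, Rational(-1, 417722)) = Rational(1744407071, 417722)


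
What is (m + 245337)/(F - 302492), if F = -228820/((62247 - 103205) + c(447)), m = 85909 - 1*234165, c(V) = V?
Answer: -231344023/720824976 ≈ -0.32094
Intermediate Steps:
m = -148256 (m = 85909 - 234165 = -148256)
F = 13460/2383 (F = -228820/((62247 - 103205) + 447) = -228820/(-40958 + 447) = -228820/(-40511) = -228820*(-1/40511) = 13460/2383 ≈ 5.6483)
(m + 245337)/(F - 302492) = (-148256 + 245337)/(13460/2383 - 302492) = 97081/(-720824976/2383) = 97081*(-2383/720824976) = -231344023/720824976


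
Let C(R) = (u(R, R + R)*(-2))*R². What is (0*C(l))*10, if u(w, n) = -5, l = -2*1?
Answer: 0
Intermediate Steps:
l = -2
C(R) = 10*R² (C(R) = (-5*(-2))*R² = 10*R²)
(0*C(l))*10 = (0*(10*(-2)²))*10 = (0*(10*4))*10 = (0*40)*10 = 0*10 = 0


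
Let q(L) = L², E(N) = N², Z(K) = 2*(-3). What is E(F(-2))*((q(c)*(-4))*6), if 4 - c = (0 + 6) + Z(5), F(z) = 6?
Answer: -13824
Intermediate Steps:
Z(K) = -6
c = 4 (c = 4 - ((0 + 6) - 6) = 4 - (6 - 6) = 4 - 1*0 = 4 + 0 = 4)
E(F(-2))*((q(c)*(-4))*6) = 6²*((4²*(-4))*6) = 36*((16*(-4))*6) = 36*(-64*6) = 36*(-384) = -13824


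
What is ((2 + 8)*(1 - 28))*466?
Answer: -125820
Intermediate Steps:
((2 + 8)*(1 - 28))*466 = (10*(-27))*466 = -270*466 = -125820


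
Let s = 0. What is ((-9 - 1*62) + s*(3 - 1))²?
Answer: 5041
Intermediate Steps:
((-9 - 1*62) + s*(3 - 1))² = ((-9 - 1*62) + 0*(3 - 1))² = ((-9 - 62) + 0*2)² = (-71 + 0)² = (-71)² = 5041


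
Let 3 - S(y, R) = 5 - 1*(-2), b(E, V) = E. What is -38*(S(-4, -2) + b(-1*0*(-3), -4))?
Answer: 152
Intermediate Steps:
S(y, R) = -4 (S(y, R) = 3 - (5 - 1*(-2)) = 3 - (5 + 2) = 3 - 1*7 = 3 - 7 = -4)
-38*(S(-4, -2) + b(-1*0*(-3), -4)) = -38*(-4 - 1*0*(-3)) = -38*(-4 + 0*(-3)) = -38*(-4 + 0) = -38*(-4) = 152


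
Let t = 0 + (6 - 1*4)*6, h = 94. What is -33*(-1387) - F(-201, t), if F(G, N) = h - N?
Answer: 45689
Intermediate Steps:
t = 12 (t = 0 + (6 - 4)*6 = 0 + 2*6 = 0 + 12 = 12)
F(G, N) = 94 - N
-33*(-1387) - F(-201, t) = -33*(-1387) - (94 - 1*12) = 45771 - (94 - 12) = 45771 - 1*82 = 45771 - 82 = 45689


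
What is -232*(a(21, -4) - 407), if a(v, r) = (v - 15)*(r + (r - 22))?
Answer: 136184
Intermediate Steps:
a(v, r) = (-22 + 2*r)*(-15 + v) (a(v, r) = (-15 + v)*(r + (-22 + r)) = (-15 + v)*(-22 + 2*r) = (-22 + 2*r)*(-15 + v))
-232*(a(21, -4) - 407) = -232*((330 - 30*(-4) - 22*21 + 2*(-4)*21) - 407) = -232*((330 + 120 - 462 - 168) - 407) = -232*(-180 - 407) = -232*(-587) = 136184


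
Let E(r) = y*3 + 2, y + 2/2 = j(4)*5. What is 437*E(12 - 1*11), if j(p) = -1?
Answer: -6992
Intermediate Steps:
y = -6 (y = -1 - 1*5 = -1 - 5 = -6)
E(r) = -16 (E(r) = -6*3 + 2 = -18 + 2 = -16)
437*E(12 - 1*11) = 437*(-16) = -6992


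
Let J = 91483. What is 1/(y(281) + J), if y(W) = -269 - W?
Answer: 1/90933 ≈ 1.0997e-5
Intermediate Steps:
1/(y(281) + J) = 1/((-269 - 1*281) + 91483) = 1/((-269 - 281) + 91483) = 1/(-550 + 91483) = 1/90933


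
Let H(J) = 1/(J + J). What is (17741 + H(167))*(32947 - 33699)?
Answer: -2227986120/167 ≈ -1.3341e+7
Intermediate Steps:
H(J) = 1/(2*J)
(17741 + H(167))*(32947 - 33699) = (17741 + (½)/167)*(32947 - 33699) = (17741 + (½)*(1/167))*(-752) = (17741 + 1/334)*(-752) = (5925495/334)*(-752) = -2227986120/167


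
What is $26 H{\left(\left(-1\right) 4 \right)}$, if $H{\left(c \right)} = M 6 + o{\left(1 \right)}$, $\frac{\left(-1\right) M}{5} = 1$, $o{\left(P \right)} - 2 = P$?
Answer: $-702$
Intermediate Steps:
$o{\left(P \right)} = 2 + P$
$M = -5$ ($M = \left(-5\right) 1 = -5$)
$H{\left(c \right)} = -27$ ($H{\left(c \right)} = \left(-5\right) 6 + \left(2 + 1\right) = -30 + 3 = -27$)
$26 H{\left(\left(-1\right) 4 \right)} = 26 \left(-27\right) = -702$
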